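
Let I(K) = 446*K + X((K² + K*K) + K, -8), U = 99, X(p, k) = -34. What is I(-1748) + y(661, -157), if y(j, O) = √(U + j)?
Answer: -779642 + 2*√190 ≈ -7.7961e+5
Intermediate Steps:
y(j, O) = √(99 + j)
I(K) = -34 + 446*K (I(K) = 446*K - 34 = -34 + 446*K)
I(-1748) + y(661, -157) = (-34 + 446*(-1748)) + √(99 + 661) = (-34 - 779608) + √760 = -779642 + 2*√190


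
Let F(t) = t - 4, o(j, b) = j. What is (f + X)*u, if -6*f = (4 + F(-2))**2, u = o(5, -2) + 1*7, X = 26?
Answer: 304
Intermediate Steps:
F(t) = -4 + t
u = 12 (u = 5 + 1*7 = 5 + 7 = 12)
f = -2/3 (f = -(4 + (-4 - 2))**2/6 = -(4 - 6)**2/6 = -1/6*(-2)**2 = -1/6*4 = -2/3 ≈ -0.66667)
(f + X)*u = (-2/3 + 26)*12 = (76/3)*12 = 304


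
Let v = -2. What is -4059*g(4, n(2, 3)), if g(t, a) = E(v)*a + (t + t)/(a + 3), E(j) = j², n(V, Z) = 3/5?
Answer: -93808/5 ≈ -18762.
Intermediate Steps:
n(V, Z) = ⅗ (n(V, Z) = 3*(⅕) = ⅗)
g(t, a) = 4*a + 2*t/(3 + a) (g(t, a) = (-2)²*a + (t + t)/(a + 3) = 4*a + (2*t)/(3 + a) = 4*a + 2*t/(3 + a))
-4059*g(4, n(2, 3)) = -8118*(4 + 2*(⅗)² + 6*(⅗))/(3 + ⅗) = -8118*(4 + 2*(9/25) + 18/5)/18/5 = -8118*5*(4 + 18/25 + 18/5)/18 = -8118*5*208/(18*25) = -4059*208/45 = -93808/5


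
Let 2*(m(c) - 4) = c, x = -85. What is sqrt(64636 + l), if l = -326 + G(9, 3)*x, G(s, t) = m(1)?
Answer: sqrt(255710)/2 ≈ 252.84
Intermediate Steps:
m(c) = 4 + c/2
G(s, t) = 9/2 (G(s, t) = 4 + (1/2)*1 = 4 + 1/2 = 9/2)
l = -1417/2 (l = -326 + (9/2)*(-85) = -326 - 765/2 = -1417/2 ≈ -708.50)
sqrt(64636 + l) = sqrt(64636 - 1417/2) = sqrt(127855/2) = sqrt(255710)/2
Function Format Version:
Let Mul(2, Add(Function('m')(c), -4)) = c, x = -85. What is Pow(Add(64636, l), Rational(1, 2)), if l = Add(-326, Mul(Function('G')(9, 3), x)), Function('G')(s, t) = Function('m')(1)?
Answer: Mul(Rational(1, 2), Pow(255710, Rational(1, 2))) ≈ 252.84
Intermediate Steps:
Function('m')(c) = Add(4, Mul(Rational(1, 2), c))
Function('G')(s, t) = Rational(9, 2) (Function('G')(s, t) = Add(4, Mul(Rational(1, 2), 1)) = Add(4, Rational(1, 2)) = Rational(9, 2))
l = Rational(-1417, 2) (l = Add(-326, Mul(Rational(9, 2), -85)) = Add(-326, Rational(-765, 2)) = Rational(-1417, 2) ≈ -708.50)
Pow(Add(64636, l), Rational(1, 2)) = Pow(Add(64636, Rational(-1417, 2)), Rational(1, 2)) = Pow(Rational(127855, 2), Rational(1, 2)) = Mul(Rational(1, 2), Pow(255710, Rational(1, 2)))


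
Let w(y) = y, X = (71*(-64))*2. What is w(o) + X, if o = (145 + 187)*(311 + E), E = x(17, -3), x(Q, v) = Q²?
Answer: 190112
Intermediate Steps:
E = 289 (E = 17² = 289)
o = 199200 (o = (145 + 187)*(311 + 289) = 332*600 = 199200)
X = -9088 (X = -4544*2 = -9088)
w(o) + X = 199200 - 9088 = 190112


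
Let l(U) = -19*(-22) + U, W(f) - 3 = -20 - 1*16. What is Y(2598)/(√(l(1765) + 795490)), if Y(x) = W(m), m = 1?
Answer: -11*√797673/265891 ≈ -0.036949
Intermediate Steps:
W(f) = -33 (W(f) = 3 + (-20 - 1*16) = 3 + (-20 - 16) = 3 - 36 = -33)
Y(x) = -33
l(U) = 418 + U
Y(2598)/(√(l(1765) + 795490)) = -33/√((418 + 1765) + 795490) = -33/√(2183 + 795490) = -33*√797673/797673 = -11*√797673/265891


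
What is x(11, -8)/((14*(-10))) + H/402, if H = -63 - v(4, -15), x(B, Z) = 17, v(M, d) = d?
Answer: -2259/9380 ≈ -0.24083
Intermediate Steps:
H = -48 (H = -63 - 1*(-15) = -63 + 15 = -48)
x(11, -8)/((14*(-10))) + H/402 = 17/((14*(-10))) - 48/402 = 17/(-140) - 48*1/402 = 17*(-1/140) - 8/67 = -17/140 - 8/67 = -2259/9380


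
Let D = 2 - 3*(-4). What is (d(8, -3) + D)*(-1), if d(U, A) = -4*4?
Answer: 2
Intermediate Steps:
D = 14 (D = 2 + 12 = 14)
d(U, A) = -16
(d(8, -3) + D)*(-1) = (-16 + 14)*(-1) = -2*(-1) = 2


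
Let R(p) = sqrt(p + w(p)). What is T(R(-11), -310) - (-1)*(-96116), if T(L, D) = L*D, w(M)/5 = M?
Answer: -96116 - 310*I*sqrt(66) ≈ -96116.0 - 2518.5*I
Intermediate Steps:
w(M) = 5*M
R(p) = sqrt(6)*sqrt(p) (R(p) = sqrt(p + 5*p) = sqrt(6*p) = sqrt(6)*sqrt(p))
T(L, D) = D*L
T(R(-11), -310) - (-1)*(-96116) = -310*sqrt(6)*sqrt(-11) - (-1)*(-96116) = -310*sqrt(6)*I*sqrt(11) - 1*96116 = -310*I*sqrt(66) - 96116 = -96116 - 310*I*sqrt(66)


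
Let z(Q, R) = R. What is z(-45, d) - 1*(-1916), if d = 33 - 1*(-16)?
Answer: 1965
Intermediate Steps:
d = 49 (d = 33 + 16 = 49)
z(-45, d) - 1*(-1916) = 49 - 1*(-1916) = 49 + 1916 = 1965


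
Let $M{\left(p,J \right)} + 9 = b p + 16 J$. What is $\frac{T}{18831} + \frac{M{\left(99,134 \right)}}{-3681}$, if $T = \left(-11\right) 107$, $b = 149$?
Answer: $- \frac{107437601}{23105637} \approx -4.6498$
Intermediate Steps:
$T = -1177$
$M{\left(p,J \right)} = -9 + 16 J + 149 p$ ($M{\left(p,J \right)} = -9 + \left(149 p + 16 J\right) = -9 + \left(16 J + 149 p\right) = -9 + 16 J + 149 p$)
$\frac{T}{18831} + \frac{M{\left(99,134 \right)}}{-3681} = - \frac{1177}{18831} + \frac{-9 + 16 \cdot 134 + 149 \cdot 99}{-3681} = \left(-1177\right) \frac{1}{18831} + \left(-9 + 2144 + 14751\right) \left(- \frac{1}{3681}\right) = - \frac{1177}{18831} + 16886 \left(- \frac{1}{3681}\right) = - \frac{1177}{18831} - \frac{16886}{3681} = - \frac{107437601}{23105637}$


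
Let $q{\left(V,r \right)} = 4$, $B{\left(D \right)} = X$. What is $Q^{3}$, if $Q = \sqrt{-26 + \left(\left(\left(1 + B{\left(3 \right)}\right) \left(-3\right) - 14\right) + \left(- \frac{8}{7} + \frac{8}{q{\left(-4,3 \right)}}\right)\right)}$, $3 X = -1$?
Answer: $- \frac{3456 i \sqrt{14}}{49} \approx - 263.9 i$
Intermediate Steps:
$X = - \frac{1}{3}$ ($X = \frac{1}{3} \left(-1\right) = - \frac{1}{3} \approx -0.33333$)
$B{\left(D \right)} = - \frac{1}{3}$
$Q = \frac{12 i \sqrt{14}}{7}$ ($Q = \sqrt{-26 + \left(\left(\left(1 - \frac{1}{3}\right) \left(-3\right) - 14\right) + \left(- \frac{8}{7} + \frac{8}{4}\right)\right)} = \sqrt{-26 + \left(\left(\frac{2}{3} \left(-3\right) - 14\right) + \left(\left(-8\right) \frac{1}{7} + 8 \cdot \frac{1}{4}\right)\right)} = \sqrt{-26 + \left(\left(-2 - 14\right) + \left(- \frac{8}{7} + 2\right)\right)} = \sqrt{-26 + \left(-16 + \frac{6}{7}\right)} = \sqrt{-26 - \frac{106}{7}} = \sqrt{- \frac{288}{7}} = \frac{12 i \sqrt{14}}{7} \approx 6.4143 i$)
$Q^{3} = \left(\frac{12 i \sqrt{14}}{7}\right)^{3} = - \frac{3456 i \sqrt{14}}{49}$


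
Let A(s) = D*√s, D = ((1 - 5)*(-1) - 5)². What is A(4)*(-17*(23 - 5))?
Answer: -612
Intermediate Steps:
D = 1 (D = (-4*(-1) - 5)² = (4 - 5)² = (-1)² = 1)
A(s) = √s (A(s) = 1*√s = √s)
A(4)*(-17*(23 - 5)) = √4*(-17*(23 - 5)) = 2*(-17*18) = 2*(-306) = -612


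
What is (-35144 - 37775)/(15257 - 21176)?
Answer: 72919/5919 ≈ 12.319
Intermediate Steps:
(-35144 - 37775)/(15257 - 21176) = -72919/(-5919) = -72919*(-1/5919) = 72919/5919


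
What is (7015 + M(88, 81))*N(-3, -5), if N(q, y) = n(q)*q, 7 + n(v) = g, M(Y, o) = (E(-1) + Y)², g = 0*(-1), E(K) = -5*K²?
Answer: 291984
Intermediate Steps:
g = 0
M(Y, o) = (-5 + Y)² (M(Y, o) = (-5*(-1)² + Y)² = (-5*1 + Y)² = (-5 + Y)²)
n(v) = -7 (n(v) = -7 + 0 = -7)
N(q, y) = -7*q
(7015 + M(88, 81))*N(-3, -5) = (7015 + (-5 + 88)²)*(-7*(-3)) = (7015 + 83²)*21 = (7015 + 6889)*21 = 13904*21 = 291984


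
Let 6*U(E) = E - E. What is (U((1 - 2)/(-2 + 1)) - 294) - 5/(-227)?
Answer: -66733/227 ≈ -293.98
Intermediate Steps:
U(E) = 0 (U(E) = (E - E)/6 = (⅙)*0 = 0)
(U((1 - 2)/(-2 + 1)) - 294) - 5/(-227) = (0 - 294) - 5/(-227) = -294 - 5*(-1/227) = -294 + 5/227 = -66733/227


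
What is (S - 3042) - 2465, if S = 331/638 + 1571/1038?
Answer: -911407958/165561 ≈ -5505.0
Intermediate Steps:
S = 336469/165561 (S = 331*(1/638) + 1571*(1/1038) = 331/638 + 1571/1038 = 336469/165561 ≈ 2.0323)
(S - 3042) - 2465 = (336469/165561 - 3042) - 2465 = -503300093/165561 - 2465 = -911407958/165561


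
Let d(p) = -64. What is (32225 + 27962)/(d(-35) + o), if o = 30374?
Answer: 139/70 ≈ 1.9857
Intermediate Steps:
(32225 + 27962)/(d(-35) + o) = (32225 + 27962)/(-64 + 30374) = 60187/30310 = 60187*(1/30310) = 139/70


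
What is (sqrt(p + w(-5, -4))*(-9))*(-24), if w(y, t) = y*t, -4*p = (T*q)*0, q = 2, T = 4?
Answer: 432*sqrt(5) ≈ 965.98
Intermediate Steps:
p = 0 (p = -4*2*0/4 = -2*0 = -1/4*0 = 0)
w(y, t) = t*y
(sqrt(p + w(-5, -4))*(-9))*(-24) = (sqrt(0 - 4*(-5))*(-9))*(-24) = (sqrt(0 + 20)*(-9))*(-24) = (sqrt(20)*(-9))*(-24) = ((2*sqrt(5))*(-9))*(-24) = -18*sqrt(5)*(-24) = 432*sqrt(5)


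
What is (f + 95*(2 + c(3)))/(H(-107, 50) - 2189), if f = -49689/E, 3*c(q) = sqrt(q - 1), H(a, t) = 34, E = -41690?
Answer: -7970789/89841950 - 19*sqrt(2)/1293 ≈ -0.10950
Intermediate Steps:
c(q) = sqrt(-1 + q)/3 (c(q) = sqrt(q - 1)/3 = sqrt(-1 + q)/3)
f = 49689/41690 (f = -49689/(-41690) = -49689*(-1/41690) = 49689/41690 ≈ 1.1919)
(f + 95*(2 + c(3)))/(H(-107, 50) - 2189) = (49689/41690 + 95*(2 + sqrt(-1 + 3)/3))/(34 - 2189) = (49689/41690 + 95*(2 + sqrt(2)/3))/(-2155) = (49689/41690 + (190 + 95*sqrt(2)/3))*(-1/2155) = (7970789/41690 + 95*sqrt(2)/3)*(-1/2155) = -7970789/89841950 - 19*sqrt(2)/1293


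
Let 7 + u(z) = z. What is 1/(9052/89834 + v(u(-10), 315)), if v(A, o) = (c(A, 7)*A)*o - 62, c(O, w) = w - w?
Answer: -44917/2780328 ≈ -0.016155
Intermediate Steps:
c(O, w) = 0
u(z) = -7 + z
v(A, o) = -62 (v(A, o) = (0*A)*o - 62 = 0*o - 62 = 0 - 62 = -62)
1/(9052/89834 + v(u(-10), 315)) = 1/(9052/89834 - 62) = 1/(9052*(1/89834) - 62) = 1/(4526/44917 - 62) = 1/(-2780328/44917) = -44917/2780328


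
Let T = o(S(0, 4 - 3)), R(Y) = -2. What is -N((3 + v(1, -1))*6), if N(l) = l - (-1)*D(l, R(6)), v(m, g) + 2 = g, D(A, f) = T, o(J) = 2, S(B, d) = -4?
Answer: -2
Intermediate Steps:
T = 2
D(A, f) = 2
v(m, g) = -2 + g
N(l) = 2 + l (N(l) = l - (-1)*2 = l - 1*(-2) = l + 2 = 2 + l)
-N((3 + v(1, -1))*6) = -(2 + (3 + (-2 - 1))*6) = -(2 + (3 - 3)*6) = -(2 + 0*6) = -(2 + 0) = -1*2 = -2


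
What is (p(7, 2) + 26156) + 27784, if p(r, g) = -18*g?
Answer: 53904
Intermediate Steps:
(p(7, 2) + 26156) + 27784 = (-18*2 + 26156) + 27784 = (-36 + 26156) + 27784 = 26120 + 27784 = 53904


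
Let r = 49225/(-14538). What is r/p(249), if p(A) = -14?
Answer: 49225/203532 ≈ 0.24185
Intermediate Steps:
r = -49225/14538 (r = 49225*(-1/14538) = -49225/14538 ≈ -3.3860)
r/p(249) = -49225/14538/(-14) = -49225/14538*(-1/14) = 49225/203532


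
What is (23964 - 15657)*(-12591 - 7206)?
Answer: -164453679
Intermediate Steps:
(23964 - 15657)*(-12591 - 7206) = 8307*(-19797) = -164453679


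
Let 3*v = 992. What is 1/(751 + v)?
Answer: 3/3245 ≈ 0.00092450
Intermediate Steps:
v = 992/3 (v = (⅓)*992 = 992/3 ≈ 330.67)
1/(751 + v) = 1/(751 + 992/3) = 1/(3245/3) = 3/3245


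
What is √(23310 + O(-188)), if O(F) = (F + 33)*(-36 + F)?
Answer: √58030 ≈ 240.89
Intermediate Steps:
O(F) = (-36 + F)*(33 + F) (O(F) = (33 + F)*(-36 + F) = (-36 + F)*(33 + F))
√(23310 + O(-188)) = √(23310 + (-1188 + (-188)² - 3*(-188))) = √(23310 + (-1188 + 35344 + 564)) = √(23310 + 34720) = √58030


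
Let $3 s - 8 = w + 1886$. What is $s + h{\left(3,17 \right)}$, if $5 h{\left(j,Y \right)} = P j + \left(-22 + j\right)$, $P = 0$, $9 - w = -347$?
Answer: $\frac{3731}{5} \approx 746.2$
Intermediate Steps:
$w = 356$ ($w = 9 - -347 = 9 + 347 = 356$)
$h{\left(j,Y \right)} = - \frac{22}{5} + \frac{j}{5}$ ($h{\left(j,Y \right)} = \frac{0 j + \left(-22 + j\right)}{5} = \frac{0 + \left(-22 + j\right)}{5} = \frac{-22 + j}{5} = - \frac{22}{5} + \frac{j}{5}$)
$s = 750$ ($s = \frac{8}{3} + \frac{356 + 1886}{3} = \frac{8}{3} + \frac{1}{3} \cdot 2242 = \frac{8}{3} + \frac{2242}{3} = 750$)
$s + h{\left(3,17 \right)} = 750 + \left(- \frac{22}{5} + \frac{1}{5} \cdot 3\right) = 750 + \left(- \frac{22}{5} + \frac{3}{5}\right) = 750 - \frac{19}{5} = \frac{3731}{5}$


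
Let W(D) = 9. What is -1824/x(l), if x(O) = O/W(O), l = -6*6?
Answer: 456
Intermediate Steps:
l = -36
x(O) = O/9
-1824/x(l) = -1824/((1/9)*(-36)) = -1824/(-4) = -1824*(-1/4) = 456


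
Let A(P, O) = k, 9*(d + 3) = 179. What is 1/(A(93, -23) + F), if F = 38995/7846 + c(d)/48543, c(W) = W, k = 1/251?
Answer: 860381665902/4279865705809 ≈ 0.20103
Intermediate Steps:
k = 1/251 ≈ 0.0039841
d = 152/9 (d = -3 + (1/9)*179 = -3 + 179/9 = 152/9 ≈ 16.889)
A(P, O) = 1/251
F = 17037601157/3427815402 (F = 38995/7846 + (152/9)/48543 = 38995*(1/7846) + (152/9)*(1/48543) = 38995/7846 + 152/436887 = 17037601157/3427815402 ≈ 4.9704)
1/(A(93, -23) + F) = 1/(1/251 + 17037601157/3427815402) = 1/(4279865705809/860381665902) = 860381665902/4279865705809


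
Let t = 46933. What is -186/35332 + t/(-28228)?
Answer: -415871791/249337924 ≈ -1.6679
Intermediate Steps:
-186/35332 + t/(-28228) = -186/35332 + 46933/(-28228) = -186*1/35332 + 46933*(-1/28228) = -93/17666 - 46933/28228 = -415871791/249337924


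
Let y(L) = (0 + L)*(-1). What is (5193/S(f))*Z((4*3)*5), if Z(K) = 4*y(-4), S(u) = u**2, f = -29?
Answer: 83088/841 ≈ 98.797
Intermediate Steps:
y(L) = -L (y(L) = L*(-1) = -L)
Z(K) = 16 (Z(K) = 4*(-1*(-4)) = 4*4 = 16)
(5193/S(f))*Z((4*3)*5) = (5193/((-29)**2))*16 = (5193/841)*16 = 83088/841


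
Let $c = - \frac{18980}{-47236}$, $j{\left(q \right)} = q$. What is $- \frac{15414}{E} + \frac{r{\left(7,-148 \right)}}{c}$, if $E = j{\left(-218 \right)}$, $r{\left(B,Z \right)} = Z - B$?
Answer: $- \frac{32588668}{103441} \approx -315.05$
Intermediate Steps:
$c = \frac{4745}{11809}$ ($c = \left(-18980\right) \left(- \frac{1}{47236}\right) = \frac{4745}{11809} \approx 0.40181$)
$E = -218$
$- \frac{15414}{E} + \frac{r{\left(7,-148 \right)}}{c} = - \frac{15414}{-218} + \frac{-148 - 7}{\frac{4745}{11809}} = \left(-15414\right) \left(- \frac{1}{218}\right) + \left(-148 - 7\right) \frac{11809}{4745} = \frac{7707}{109} - \frac{366079}{949} = - \frac{32588668}{103441}$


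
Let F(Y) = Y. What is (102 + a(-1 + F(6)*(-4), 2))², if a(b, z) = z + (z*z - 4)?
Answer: 10816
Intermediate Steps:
a(b, z) = -4 + z + z² (a(b, z) = z + (z² - 4) = z + (-4 + z²) = -4 + z + z²)
(102 + a(-1 + F(6)*(-4), 2))² = (102 + (-4 + 2 + 2²))² = (102 + (-4 + 2 + 4))² = (102 + 2)² = 104² = 10816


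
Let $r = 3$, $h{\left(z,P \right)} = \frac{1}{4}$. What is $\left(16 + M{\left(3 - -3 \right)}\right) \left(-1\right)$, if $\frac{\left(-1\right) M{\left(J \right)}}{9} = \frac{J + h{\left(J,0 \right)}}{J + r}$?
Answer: $- \frac{39}{4} \approx -9.75$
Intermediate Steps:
$h{\left(z,P \right)} = \frac{1}{4}$
$M{\left(J \right)} = - \frac{9 \left(\frac{1}{4} + J\right)}{3 + J}$ ($M{\left(J \right)} = - 9 \frac{J + \frac{1}{4}}{J + 3} = - 9 \frac{\frac{1}{4} + J}{3 + J} = - \frac{9 \left(\frac{1}{4} + J\right)}{3 + J}$)
$\left(16 + M{\left(3 - -3 \right)}\right) \left(-1\right) = \left(16 + \frac{9 \left(-1 - 4 \left(3 - -3\right)\right)}{4 \left(3 + \left(3 - -3\right)\right)}\right) \left(-1\right) = \left(16 + \frac{9 \left(-1 - 4 \left(3 + 3\right)\right)}{4 \left(3 + \left(3 + 3\right)\right)}\right) \left(-1\right) = \left(16 + \frac{9 \left(-1 - 24\right)}{4 \left(3 + 6\right)}\right) \left(-1\right) = \left(16 + \frac{9 \left(-1 - 24\right)}{4 \cdot 9}\right) \left(-1\right) = \left(16 + \frac{9}{4} \cdot \frac{1}{9} \left(-25\right)\right) \left(-1\right) = \left(16 - \frac{25}{4}\right) \left(-1\right) = \frac{39}{4} \left(-1\right) = - \frac{39}{4}$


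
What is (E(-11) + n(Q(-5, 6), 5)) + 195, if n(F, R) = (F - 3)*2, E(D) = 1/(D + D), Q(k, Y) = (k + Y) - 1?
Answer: 4157/22 ≈ 188.95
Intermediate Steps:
Q(k, Y) = -1 + Y + k (Q(k, Y) = (Y + k) - 1 = -1 + Y + k)
E(D) = 1/(2*D)
n(F, R) = -6 + 2*F (n(F, R) = (-3 + F)*2 = -6 + 2*F)
(E(-11) + n(Q(-5, 6), 5)) + 195 = ((½)/(-11) + (-6 + 2*(-1 + 6 - 5))) + 195 = ((½)*(-1/11) + (-6 + 2*0)) + 195 = (-1/22 + (-6 + 0)) + 195 = (-1/22 - 6) + 195 = -133/22 + 195 = 4157/22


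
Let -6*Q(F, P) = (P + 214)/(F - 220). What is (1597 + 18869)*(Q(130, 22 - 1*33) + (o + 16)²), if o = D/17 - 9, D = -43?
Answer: 1204350953/2890 ≈ 4.1673e+5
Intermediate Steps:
o = -196/17 (o = -43/17 - 9 = -196/17 ≈ -11.529)
Q(F, P) = -(214 + P)/(6*(-220 + F)) (Q(F, P) = -(P + 214)/(6*(F - 220)) = -(214 + P)/(6*(-220 + F)))
(1597 + 18869)*(Q(130, 22 - 1*33) + (o + 16)²) = (1597 + 18869)*((-214 - (22 - 1*33))/(6*(-220 + 130)) + (-196/17 + 16)²) = 20466*((⅙)*(-214 - (22 - 33))/(-90) + (76/17)²) = 20466*((⅙)*(-1/90)*(-214 - 1*(-11)) + 5776/289) = 20466*((⅙)*(-1/90)*(-214 + 11) + 5776/289) = 20466*((⅙)*(-1/90)*(-203) + 5776/289) = 20466*(203/540 + 5776/289) = 20466*(3177707/156060) = 1204350953/2890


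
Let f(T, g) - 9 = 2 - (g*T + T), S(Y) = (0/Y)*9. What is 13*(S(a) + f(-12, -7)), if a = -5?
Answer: -793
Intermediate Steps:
S(Y) = 0 (S(Y) = 0*9 = 0)
f(T, g) = 11 - T - T*g (f(T, g) = 9 + (2 - (g*T + T)) = 9 + (2 - (T*g + T)) = 9 + (2 - (T + T*g)) = 9 + (2 + (-T - T*g)) = 9 + (2 - T - T*g) = 11 - T - T*g)
13*(S(a) + f(-12, -7)) = 13*(0 + (11 - 1*(-12) - 1*(-12)*(-7))) = 13*(0 + (11 + 12 - 84)) = 13*(0 - 61) = 13*(-61) = -793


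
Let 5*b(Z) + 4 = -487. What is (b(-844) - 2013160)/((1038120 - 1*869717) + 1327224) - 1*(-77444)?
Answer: 579126620649/7478135 ≈ 77443.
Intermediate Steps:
b(Z) = -491/5 (b(Z) = -⅘ + (⅕)*(-487) = -⅘ - 487/5 = -491/5)
(b(-844) - 2013160)/((1038120 - 1*869717) + 1327224) - 1*(-77444) = (-491/5 - 2013160)/((1038120 - 1*869717) + 1327224) - 1*(-77444) = -10066291/(5*((1038120 - 869717) + 1327224)) + 77444 = -10066291/(5*(168403 + 1327224)) + 77444 = -10066291/5/1495627 + 77444 = -10066291/5*1/1495627 + 77444 = -10066291/7478135 + 77444 = 579126620649/7478135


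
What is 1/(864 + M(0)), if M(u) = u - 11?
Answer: 1/853 ≈ 0.0011723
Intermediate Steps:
M(u) = -11 + u
1/(864 + M(0)) = 1/(864 + (-11 + 0)) = 1/(864 - 11) = 1/853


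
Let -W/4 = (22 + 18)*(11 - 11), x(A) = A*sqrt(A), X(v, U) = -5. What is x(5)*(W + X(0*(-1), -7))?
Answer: -25*sqrt(5) ≈ -55.902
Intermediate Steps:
x(A) = A**(3/2)
W = 0 (W = -4*(22 + 18)*(11 - 11) = -160*0 = -4*0 = 0)
x(5)*(W + X(0*(-1), -7)) = 5**(3/2)*(0 - 5) = (5*sqrt(5))*(-5) = -25*sqrt(5)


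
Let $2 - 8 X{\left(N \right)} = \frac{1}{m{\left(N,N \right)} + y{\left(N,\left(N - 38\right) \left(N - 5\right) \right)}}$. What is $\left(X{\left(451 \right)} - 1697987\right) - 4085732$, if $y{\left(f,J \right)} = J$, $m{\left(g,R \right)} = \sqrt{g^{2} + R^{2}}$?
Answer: $- \frac{784931523198311849}{135713985608} + \frac{451 \sqrt{2}}{271427971216} \approx -5.7837 \cdot 10^{6}$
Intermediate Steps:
$m{\left(g,R \right)} = \sqrt{R^{2} + g^{2}}$
$X{\left(N \right)} = \frac{1}{4} - \frac{1}{8 \left(\sqrt{2} \sqrt{N^{2}} + \left(-38 + N\right) \left(-5 + N\right)\right)}$ ($X{\left(N \right)} = \frac{1}{4} - \frac{1}{8 \left(\sqrt{N^{2} + N^{2}} + \left(N - 38\right) \left(N - 5\right)\right)} = \frac{1}{4} - \frac{1}{8 \left(\sqrt{2 N^{2}} + \left(-38 + N\right) \left(-5 + N\right)\right)} = \frac{1}{4} - \frac{1}{8 \left(\sqrt{2} \sqrt{N^{2}} + \left(-38 + N\right) \left(-5 + N\right)\right)}$)
$\left(X{\left(451 \right)} - 1697987\right) - 4085732 = \left(\frac{379 - 38786 + 2 \cdot 451^{2} + 2 \sqrt{2} \sqrt{451^{2}}}{8 \left(190 + 451^{2} - 19393 + \sqrt{2} \sqrt{451^{2}}\right)} - 1697987\right) - 4085732 = \left(\frac{379 - 38786 + 2 \cdot 203401 + 2 \sqrt{2} \sqrt{203401}}{8 \left(190 + 203401 - 19393 + \sqrt{2} \sqrt{203401}\right)} - 1697987\right) - 4085732 = \left(\frac{379 - 38786 + 406802 + 2 \sqrt{2} \cdot 451}{8 \left(190 + 203401 - 19393 + \sqrt{2} \cdot 451\right)} - 1697987\right) - 4085732 = \left(\frac{379 - 38786 + 406802 + 902 \sqrt{2}}{8 \left(190 + 203401 - 19393 + 451 \sqrt{2}\right)} - 1697987\right) - 4085732 = \left(\frac{368395 + 902 \sqrt{2}}{8 \left(184198 + 451 \sqrt{2}\right)} - 1697987\right) - 4085732 = \left(-1697987 + \frac{368395 + 902 \sqrt{2}}{8 \left(184198 + 451 \sqrt{2}\right)}\right) - 4085732 = -5783719 + \frac{368395 + 902 \sqrt{2}}{8 \left(184198 + 451 \sqrt{2}\right)}$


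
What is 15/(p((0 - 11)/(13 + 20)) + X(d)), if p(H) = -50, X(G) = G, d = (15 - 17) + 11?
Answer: -15/41 ≈ -0.36585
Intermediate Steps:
d = 9 (d = -2 + 11 = 9)
15/(p((0 - 11)/(13 + 20)) + X(d)) = 15/(-50 + 9) = 15/(-41) = 15*(-1/41) = -15/41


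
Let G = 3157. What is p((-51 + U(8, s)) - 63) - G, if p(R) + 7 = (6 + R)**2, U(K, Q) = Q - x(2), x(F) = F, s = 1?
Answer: 8717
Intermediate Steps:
U(K, Q) = -2 + Q (U(K, Q) = Q - 1*2 = Q - 2 = -2 + Q)
p(R) = -7 + (6 + R)**2
p((-51 + U(8, s)) - 63) - G = (-7 + (6 + ((-51 + (-2 + 1)) - 63))**2) - 1*3157 = (-7 + (6 + ((-51 - 1) - 63))**2) - 3157 = (-7 + (6 + (-52 - 63))**2) - 3157 = (-7 + (6 - 115)**2) - 3157 = (-7 + (-109)**2) - 3157 = (-7 + 11881) - 3157 = 11874 - 3157 = 8717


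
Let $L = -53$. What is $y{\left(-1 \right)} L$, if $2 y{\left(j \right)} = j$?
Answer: $\frac{53}{2} \approx 26.5$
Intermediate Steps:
$y{\left(j \right)} = \frac{j}{2}$
$y{\left(-1 \right)} L = \frac{1}{2} \left(-1\right) \left(-53\right) = \left(- \frac{1}{2}\right) \left(-53\right) = \frac{53}{2}$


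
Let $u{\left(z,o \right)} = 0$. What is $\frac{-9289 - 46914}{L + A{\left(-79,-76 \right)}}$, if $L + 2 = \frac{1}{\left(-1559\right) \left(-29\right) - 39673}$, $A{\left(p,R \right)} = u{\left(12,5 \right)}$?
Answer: $\frac{311252214}{11075} \approx 28104.0$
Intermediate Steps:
$A{\left(p,R \right)} = 0$
$L = - \frac{11075}{5538}$ ($L = -2 + \frac{1}{\left(-1559\right) \left(-29\right) - 39673} = -2 + \frac{1}{45211 - 39673} = -2 + \frac{1}{5538} = - \frac{11075}{5538} \approx -1.9998$)
$\frac{-9289 - 46914}{L + A{\left(-79,-76 \right)}} = \frac{-9289 - 46914}{- \frac{11075}{5538} + 0} = - \frac{56203}{- \frac{11075}{5538}} = \left(-56203\right) \left(- \frac{5538}{11075}\right) = \frac{311252214}{11075}$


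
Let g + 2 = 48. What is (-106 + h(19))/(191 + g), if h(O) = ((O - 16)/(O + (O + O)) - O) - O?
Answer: -2735/4503 ≈ -0.60737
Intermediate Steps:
g = 46 (g = -2 + 48 = 46)
h(O) = -2*O + (-16 + O)/(3*O) (h(O) = ((-16 + O)/(O + 2*O) - O) - O = ((-16 + O)/((3*O)) - O) - O = ((-16 + O)*(1/(3*O)) - O) - O = ((-16 + O)/(3*O) - O) - O = (-O + (-16 + O)/(3*O)) - O = -2*O + (-16 + O)/(3*O))
(-106 + h(19))/(191 + g) = (-106 + (1/3)*(-16 + 19 - 6*19**2)/19)/(191 + 46) = (-106 + (1/3)*(1/19)*(-16 + 19 - 6*361))/237 = (-106 + (1/3)*(1/19)*(-16 + 19 - 2166))*(1/237) = (-106 + (1/3)*(1/19)*(-2163))*(1/237) = (-106 - 721/19)*(1/237) = -2735/19*1/237 = -2735/4503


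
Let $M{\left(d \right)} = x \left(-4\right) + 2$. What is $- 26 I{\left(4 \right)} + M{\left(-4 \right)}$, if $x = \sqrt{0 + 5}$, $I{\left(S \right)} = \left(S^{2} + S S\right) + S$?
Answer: $-934 - 4 \sqrt{5} \approx -942.94$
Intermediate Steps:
$I{\left(S \right)} = S + 2 S^{2}$ ($I{\left(S \right)} = \left(S^{2} + S^{2}\right) + S = 2 S^{2} + S = S + 2 S^{2}$)
$x = \sqrt{5} \approx 2.2361$
$M{\left(d \right)} = 2 - 4 \sqrt{5}$ ($M{\left(d \right)} = \sqrt{5} \left(-4\right) + 2 = - 4 \sqrt{5} + 2 = 2 - 4 \sqrt{5}$)
$- 26 I{\left(4 \right)} + M{\left(-4 \right)} = - 26 \cdot 4 \left(1 + 2 \cdot 4\right) + \left(2 - 4 \sqrt{5}\right) = - 26 \cdot 4 \left(1 + 8\right) + \left(2 - 4 \sqrt{5}\right) = - 26 \cdot 4 \cdot 9 + \left(2 - 4 \sqrt{5}\right) = \left(-26\right) 36 + \left(2 - 4 \sqrt{5}\right) = -936 + \left(2 - 4 \sqrt{5}\right) = -934 - 4 \sqrt{5}$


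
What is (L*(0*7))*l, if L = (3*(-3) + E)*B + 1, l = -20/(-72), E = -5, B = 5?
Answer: 0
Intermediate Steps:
l = 5/18 (l = -20*(-1/72) = 5/18 ≈ 0.27778)
L = -69 (L = (3*(-3) - 5)*5 + 1 = (-9 - 5)*5 + 1 = -14*5 + 1 = -70 + 1 = -69)
(L*(0*7))*l = -0*7*(5/18) = -69*0*(5/18) = 0*(5/18) = 0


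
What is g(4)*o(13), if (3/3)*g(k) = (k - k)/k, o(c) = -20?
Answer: 0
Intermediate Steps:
g(k) = 0 (g(k) = (k - k)/k = 0/k = 0)
g(4)*o(13) = 0*(-20) = 0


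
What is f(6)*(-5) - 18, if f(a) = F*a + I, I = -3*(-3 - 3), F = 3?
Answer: -198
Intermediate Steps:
I = 18 (I = -3*(-6) = 18)
f(a) = 18 + 3*a (f(a) = 3*a + 18 = 18 + 3*a)
f(6)*(-5) - 18 = (18 + 3*6)*(-5) - 18 = (18 + 18)*(-5) - 18 = 36*(-5) - 18 = -180 - 18 = -198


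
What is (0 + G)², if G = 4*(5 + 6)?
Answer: 1936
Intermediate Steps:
G = 44 (G = 4*11 = 44)
(0 + G)² = (0 + 44)² = 44² = 1936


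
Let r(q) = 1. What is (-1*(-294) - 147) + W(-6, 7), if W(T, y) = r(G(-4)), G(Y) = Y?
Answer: 148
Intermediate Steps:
W(T, y) = 1
(-1*(-294) - 147) + W(-6, 7) = (-1*(-294) - 147) + 1 = (294 - 147) + 1 = 147 + 1 = 148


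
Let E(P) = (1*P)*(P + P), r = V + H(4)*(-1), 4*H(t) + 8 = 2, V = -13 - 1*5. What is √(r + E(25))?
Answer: √4934/2 ≈ 35.121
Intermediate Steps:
V = -18 (V = -13 - 5 = -18)
H(t) = -3/2 (H(t) = -2 + (¼)*2 = -2 + ½ = -3/2)
r = -33/2 (r = -18 - 3/2*(-1) = -18 + 3/2 = -33/2 ≈ -16.500)
E(P) = 2*P² (E(P) = P*(2*P) = 2*P²)
√(r + E(25)) = √(-33/2 + 2*25²) = √(-33/2 + 2*625) = √(-33/2 + 1250) = √(2467/2) = √4934/2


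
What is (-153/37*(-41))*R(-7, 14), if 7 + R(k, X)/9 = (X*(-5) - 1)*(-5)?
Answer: 19647036/37 ≈ 5.3100e+5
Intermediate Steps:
R(k, X) = -18 + 225*X (R(k, X) = -63 + 9*((X*(-5) - 1)*(-5)) = -63 + 9*((-5*X - 1)*(-5)) = -63 + 9*((-1 - 5*X)*(-5)) = -63 + 9*(5 + 25*X) = -63 + (45 + 225*X) = -18 + 225*X)
(-153/37*(-41))*R(-7, 14) = (-153/37*(-41))*(-18 + 225*14) = (-153*1/37*(-41))*(-18 + 3150) = -153/37*(-41)*3132 = (6273/37)*3132 = 19647036/37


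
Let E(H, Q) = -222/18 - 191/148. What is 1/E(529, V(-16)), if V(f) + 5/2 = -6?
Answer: -444/6049 ≈ -0.073400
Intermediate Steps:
V(f) = -17/2 (V(f) = -5/2 - 6 = -17/2)
E(H, Q) = -6049/444 (E(H, Q) = -222*1/18 - 191*1/148 = -37/3 - 191/148 = -6049/444)
1/E(529, V(-16)) = 1/(-6049/444) = -444/6049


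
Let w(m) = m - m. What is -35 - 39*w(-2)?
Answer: -35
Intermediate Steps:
w(m) = 0
-35 - 39*w(-2) = -35 - 39*0 = -35 + 0 = -35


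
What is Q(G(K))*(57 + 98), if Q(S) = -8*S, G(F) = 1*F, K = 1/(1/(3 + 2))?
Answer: -6200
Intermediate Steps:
K = 5 (K = 1/(1/5) = 1/(⅕) = 5)
G(F) = F
Q(G(K))*(57 + 98) = (-8*5)*(57 + 98) = -40*155 = -6200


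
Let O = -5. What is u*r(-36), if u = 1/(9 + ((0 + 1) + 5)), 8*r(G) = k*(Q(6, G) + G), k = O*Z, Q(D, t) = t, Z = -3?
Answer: -9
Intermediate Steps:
k = 15 (k = -5*(-3) = 15)
r(G) = 15*G/4 (r(G) = (15*(G + G))/8 = (15*(2*G))/8 = (30*G)/8 = 15*G/4)
u = 1/15 (u = 1/(9 + (1 + 5)) = 1/(9 + 6) = 1/15 ≈ 0.066667)
u*r(-36) = ((15/4)*(-36))/15 = (1/15)*(-135) = -9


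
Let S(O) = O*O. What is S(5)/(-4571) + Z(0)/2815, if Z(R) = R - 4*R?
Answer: -25/4571 ≈ -0.0054693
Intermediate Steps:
S(O) = O²
Z(R) = -3*R
S(5)/(-4571) + Z(0)/2815 = 5²/(-4571) - 3*0/2815 = 25*(-1/4571) + 0*(1/2815) = -25/4571 + 0 = -25/4571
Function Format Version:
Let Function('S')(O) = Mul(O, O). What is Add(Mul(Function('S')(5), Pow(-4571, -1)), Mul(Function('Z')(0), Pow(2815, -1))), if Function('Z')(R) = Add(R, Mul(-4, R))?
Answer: Rational(-25, 4571) ≈ -0.0054693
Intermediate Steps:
Function('S')(O) = Pow(O, 2)
Function('Z')(R) = Mul(-3, R)
Add(Mul(Function('S')(5), Pow(-4571, -1)), Mul(Function('Z')(0), Pow(2815, -1))) = Add(Mul(Pow(5, 2), Pow(-4571, -1)), Mul(Mul(-3, 0), Pow(2815, -1))) = Add(Mul(25, Rational(-1, 4571)), Mul(0, Rational(1, 2815))) = Add(Rational(-25, 4571), 0) = Rational(-25, 4571)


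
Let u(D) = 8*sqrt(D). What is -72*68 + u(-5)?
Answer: -4896 + 8*I*sqrt(5) ≈ -4896.0 + 17.889*I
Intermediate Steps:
-72*68 + u(-5) = -72*68 + 8*sqrt(-5) = -4896 + 8*(I*sqrt(5)) = -4896 + 8*I*sqrt(5)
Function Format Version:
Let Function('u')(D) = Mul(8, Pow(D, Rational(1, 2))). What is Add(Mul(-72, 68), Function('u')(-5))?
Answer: Add(-4896, Mul(8, I, Pow(5, Rational(1, 2)))) ≈ Add(-4896.0, Mul(17.889, I))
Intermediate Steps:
Add(Mul(-72, 68), Function('u')(-5)) = Add(Mul(-72, 68), Mul(8, Pow(-5, Rational(1, 2)))) = Add(-4896, Mul(8, Mul(I, Pow(5, Rational(1, 2))))) = Add(-4896, Mul(8, I, Pow(5, Rational(1, 2))))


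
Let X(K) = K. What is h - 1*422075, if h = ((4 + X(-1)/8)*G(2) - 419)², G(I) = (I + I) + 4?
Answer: -271531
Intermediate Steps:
G(I) = 4 + 2*I (G(I) = 2*I + 4 = 4 + 2*I)
h = 150544 (h = ((4 - 1/8)*(4 + 2*2) - 419)² = ((4 - 1*⅛)*(4 + 4) - 419)² = ((4 - ⅛)*8 - 419)² = ((31/8)*8 - 419)² = (31 - 419)² = (-388)² = 150544)
h - 1*422075 = 150544 - 1*422075 = 150544 - 422075 = -271531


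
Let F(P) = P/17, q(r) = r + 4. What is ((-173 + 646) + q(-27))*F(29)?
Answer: 13050/17 ≈ 767.65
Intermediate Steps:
q(r) = 4 + r
F(P) = P/17 (F(P) = P*(1/17) = P/17)
((-173 + 646) + q(-27))*F(29) = ((-173 + 646) + (4 - 27))*((1/17)*29) = (473 - 23)*(29/17) = 450*(29/17) = 13050/17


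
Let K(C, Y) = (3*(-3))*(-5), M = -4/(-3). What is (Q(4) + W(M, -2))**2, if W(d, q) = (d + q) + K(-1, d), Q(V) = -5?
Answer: 13924/9 ≈ 1547.1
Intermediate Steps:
M = 4/3 (M = -4*(-1/3) = 4/3 ≈ 1.3333)
K(C, Y) = 45 (K(C, Y) = -9*(-5) = 45)
W(d, q) = 45 + d + q (W(d, q) = (d + q) + 45 = 45 + d + q)
(Q(4) + W(M, -2))**2 = (-5 + (45 + 4/3 - 2))**2 = (-5 + 133/3)**2 = (118/3)**2 = 13924/9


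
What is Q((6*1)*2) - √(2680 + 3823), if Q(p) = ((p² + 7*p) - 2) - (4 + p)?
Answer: 210 - √6503 ≈ 129.36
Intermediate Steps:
Q(p) = -6 + p² + 6*p (Q(p) = (-2 + p² + 7*p) + (-4 - p) = -6 + p² + 6*p)
Q((6*1)*2) - √(2680 + 3823) = (-6 + ((6*1)*2)² + 6*((6*1)*2)) - √(2680 + 3823) = (-6 + (6*2)² + 6*(6*2)) - √6503 = (-6 + 12² + 6*12) - √6503 = (-6 + 144 + 72) - √6503 = 210 - √6503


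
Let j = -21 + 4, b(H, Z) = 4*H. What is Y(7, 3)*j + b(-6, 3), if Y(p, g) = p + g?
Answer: -194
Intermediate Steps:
j = -17
Y(p, g) = g + p
Y(7, 3)*j + b(-6, 3) = (3 + 7)*(-17) + 4*(-6) = 10*(-17) - 24 = -170 - 24 = -194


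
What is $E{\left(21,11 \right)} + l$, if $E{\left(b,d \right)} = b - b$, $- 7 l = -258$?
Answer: $\frac{258}{7} \approx 36.857$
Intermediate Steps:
$l = \frac{258}{7}$ ($l = \left(- \frac{1}{7}\right) \left(-258\right) = \frac{258}{7} \approx 36.857$)
$E{\left(b,d \right)} = 0$
$E{\left(21,11 \right)} + l = 0 + \frac{258}{7} = \frac{258}{7}$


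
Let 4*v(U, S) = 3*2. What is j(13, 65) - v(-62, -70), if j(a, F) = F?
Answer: 127/2 ≈ 63.500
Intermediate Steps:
v(U, S) = 3/2 (v(U, S) = (3*2)/4 = (¼)*6 = 3/2)
j(13, 65) - v(-62, -70) = 65 - 1*3/2 = 65 - 3/2 = 127/2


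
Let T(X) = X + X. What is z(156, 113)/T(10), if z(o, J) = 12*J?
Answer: 339/5 ≈ 67.800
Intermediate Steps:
T(X) = 2*X
z(156, 113)/T(10) = (12*113)/((2*10)) = 1356/20 = 1356*(1/20) = 339/5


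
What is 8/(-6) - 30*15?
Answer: -1354/3 ≈ -451.33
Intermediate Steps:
8/(-6) - 30*15 = 8*(-⅙) - 450 = -4/3 - 450 = -1354/3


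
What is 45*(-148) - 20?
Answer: -6680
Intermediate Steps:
45*(-148) - 20 = -6660 - 20 = -6680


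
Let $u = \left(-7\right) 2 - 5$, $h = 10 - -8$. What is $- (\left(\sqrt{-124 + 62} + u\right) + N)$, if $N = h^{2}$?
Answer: $-305 - i \sqrt{62} \approx -305.0 - 7.874 i$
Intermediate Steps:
$h = 18$ ($h = 10 + 8 = 18$)
$N = 324$ ($N = 18^{2} = 324$)
$u = -19$ ($u = -14 - 5 = -19$)
$- (\left(\sqrt{-124 + 62} + u\right) + N) = - (\left(\sqrt{-124 + 62} - 19\right) + 324) = - (\left(\sqrt{-62} - 19\right) + 324) = - (\left(i \sqrt{62} - 19\right) + 324) = - (\left(-19 + i \sqrt{62}\right) + 324) = - (305 + i \sqrt{62}) = -305 - i \sqrt{62}$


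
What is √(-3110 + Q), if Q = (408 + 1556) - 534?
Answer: 4*I*√105 ≈ 40.988*I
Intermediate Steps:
Q = 1430 (Q = 1964 - 534 = 1430)
√(-3110 + Q) = √(-3110 + 1430) = √(-1680) = 4*I*√105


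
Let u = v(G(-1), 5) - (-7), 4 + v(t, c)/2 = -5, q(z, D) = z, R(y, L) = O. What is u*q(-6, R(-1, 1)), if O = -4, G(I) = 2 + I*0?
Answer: 66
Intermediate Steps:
G(I) = 2 (G(I) = 2 + 0 = 2)
R(y, L) = -4
v(t, c) = -18 (v(t, c) = -8 + 2*(-5) = -8 - 10 = -18)
u = -11 (u = -18 - (-7) = -18 - 1*(-7) = -18 + 7 = -11)
u*q(-6, R(-1, 1)) = -11*(-6) = 66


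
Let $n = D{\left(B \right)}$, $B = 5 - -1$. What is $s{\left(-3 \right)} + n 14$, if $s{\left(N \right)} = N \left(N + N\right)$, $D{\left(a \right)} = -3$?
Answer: $-24$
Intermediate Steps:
$B = 6$ ($B = 5 + 1 = 6$)
$n = -3$
$s{\left(N \right)} = 2 N^{2}$ ($s{\left(N \right)} = N 2 N = 2 N^{2}$)
$s{\left(-3 \right)} + n 14 = 2 \left(-3\right)^{2} - 42 = 2 \cdot 9 - 42 = 18 - 42 = -24$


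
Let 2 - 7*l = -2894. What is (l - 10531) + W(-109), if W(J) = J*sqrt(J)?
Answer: -70821/7 - 109*I*sqrt(109) ≈ -10117.0 - 1138.0*I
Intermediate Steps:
l = 2896/7 (l = 2/7 - 1/7*(-2894) = 2/7 + 2894/7 = 2896/7 ≈ 413.71)
W(J) = J**(3/2)
(l - 10531) + W(-109) = (2896/7 - 10531) + (-109)**(3/2) = -70821/7 - 109*I*sqrt(109)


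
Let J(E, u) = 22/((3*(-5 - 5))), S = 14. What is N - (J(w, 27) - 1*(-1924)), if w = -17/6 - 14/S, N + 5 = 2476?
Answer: 8216/15 ≈ 547.73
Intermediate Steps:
N = 2471 (N = -5 + 2476 = 2471)
w = -23/6 (w = -17/6 - 14/14 = -17*1/6 - 14*1/14 = -17/6 - 1 = -23/6 ≈ -3.8333)
J(E, u) = -11/15 (J(E, u) = 22/((3*(-10))) = 22/(-30) = 22*(-1/30) = -11/15)
N - (J(w, 27) - 1*(-1924)) = 2471 - (-11/15 - 1*(-1924)) = 2471 - (-11/15 + 1924) = 2471 - 1*28849/15 = 2471 - 28849/15 = 8216/15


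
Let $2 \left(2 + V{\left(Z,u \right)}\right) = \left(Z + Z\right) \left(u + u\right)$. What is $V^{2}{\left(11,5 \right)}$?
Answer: $11664$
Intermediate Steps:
$V{\left(Z,u \right)} = -2 + 2 Z u$ ($V{\left(Z,u \right)} = -2 + \frac{\left(Z + Z\right) \left(u + u\right)}{2} = -2 + \frac{2 Z 2 u}{2} = -2 + \frac{4 Z u}{2} = -2 + 2 Z u$)
$V^{2}{\left(11,5 \right)} = \left(-2 + 2 \cdot 11 \cdot 5\right)^{2} = \left(-2 + 110\right)^{2} = 108^{2} = 11664$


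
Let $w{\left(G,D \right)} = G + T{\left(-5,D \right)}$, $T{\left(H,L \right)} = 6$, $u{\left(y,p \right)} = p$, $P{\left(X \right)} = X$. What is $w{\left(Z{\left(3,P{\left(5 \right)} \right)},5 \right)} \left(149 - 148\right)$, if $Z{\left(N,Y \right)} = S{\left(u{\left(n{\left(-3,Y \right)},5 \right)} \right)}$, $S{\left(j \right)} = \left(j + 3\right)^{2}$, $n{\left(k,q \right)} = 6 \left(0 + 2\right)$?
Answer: $70$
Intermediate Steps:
$n{\left(k,q \right)} = 12$ ($n{\left(k,q \right)} = 6 \cdot 2 = 12$)
$S{\left(j \right)} = \left(3 + j\right)^{2}$
$Z{\left(N,Y \right)} = 64$ ($Z{\left(N,Y \right)} = \left(3 + 5\right)^{2} = 8^{2} = 64$)
$w{\left(G,D \right)} = 6 + G$ ($w{\left(G,D \right)} = G + 6 = 6 + G$)
$w{\left(Z{\left(3,P{\left(5 \right)} \right)},5 \right)} \left(149 - 148\right) = \left(6 + 64\right) \left(149 - 148\right) = 70 \cdot 1 = 70$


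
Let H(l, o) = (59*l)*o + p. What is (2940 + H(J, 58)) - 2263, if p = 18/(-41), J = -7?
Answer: -954375/41 ≈ -23277.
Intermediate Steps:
p = -18/41 (p = 18*(-1/41) = -18/41 ≈ -0.43902)
H(l, o) = -18/41 + 59*l*o (H(l, o) = (59*l)*o - 18/41 = 59*l*o - 18/41 = -18/41 + 59*l*o)
(2940 + H(J, 58)) - 2263 = (2940 + (-18/41 + 59*(-7)*58)) - 2263 = (2940 + (-18/41 - 23954)) - 2263 = (2940 - 982132/41) - 2263 = -861592/41 - 2263 = -954375/41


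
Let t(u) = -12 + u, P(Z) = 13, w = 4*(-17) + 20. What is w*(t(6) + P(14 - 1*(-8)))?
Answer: -336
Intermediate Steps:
w = -48 (w = -68 + 20 = -48)
w*(t(6) + P(14 - 1*(-8))) = -48*((-12 + 6) + 13) = -48*(-6 + 13) = -48*7 = -336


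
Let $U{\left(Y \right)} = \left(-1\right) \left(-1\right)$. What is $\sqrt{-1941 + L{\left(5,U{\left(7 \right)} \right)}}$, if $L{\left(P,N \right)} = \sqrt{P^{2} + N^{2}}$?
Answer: $\sqrt{-1941 + \sqrt{26}} \approx 43.999 i$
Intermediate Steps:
$U{\left(Y \right)} = 1$
$L{\left(P,N \right)} = \sqrt{N^{2} + P^{2}}$
$\sqrt{-1941 + L{\left(5,U{\left(7 \right)} \right)}} = \sqrt{-1941 + \sqrt{1^{2} + 5^{2}}} = \sqrt{-1941 + \sqrt{1 + 25}} = \sqrt{-1941 + \sqrt{26}}$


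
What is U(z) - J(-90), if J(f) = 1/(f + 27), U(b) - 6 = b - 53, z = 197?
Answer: 9451/63 ≈ 150.02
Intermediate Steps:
U(b) = -47 + b (U(b) = 6 + (b - 53) = 6 + (-53 + b) = -47 + b)
J(f) = 1/(27 + f)
U(z) - J(-90) = (-47 + 197) - 1/(27 - 90) = 150 - 1/(-63) = 150 - 1*(-1/63) = 150 + 1/63 = 9451/63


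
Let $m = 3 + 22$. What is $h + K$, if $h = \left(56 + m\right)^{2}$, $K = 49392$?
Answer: $55953$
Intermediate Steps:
$m = 25$
$h = 6561$ ($h = \left(56 + 25\right)^{2} = 81^{2} = 6561$)
$h + K = 6561 + 49392 = 55953$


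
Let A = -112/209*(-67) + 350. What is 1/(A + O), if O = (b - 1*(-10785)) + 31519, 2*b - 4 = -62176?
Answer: 209/2425216 ≈ 8.6178e-5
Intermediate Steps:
b = -31086 (b = 2 + (1/2)*(-62176) = 2 - 31088 = -31086)
O = 11218 (O = (-31086 - 1*(-10785)) + 31519 = (-31086 + 10785) + 31519 = -20301 + 31519 = 11218)
A = 80654/209 (A = -112*1/209*(-67) + 350 = -112/209*(-67) + 350 = 7504/209 + 350 = 80654/209 ≈ 385.90)
1/(A + O) = 1/(80654/209 + 11218) = 1/(2425216/209) = 209/2425216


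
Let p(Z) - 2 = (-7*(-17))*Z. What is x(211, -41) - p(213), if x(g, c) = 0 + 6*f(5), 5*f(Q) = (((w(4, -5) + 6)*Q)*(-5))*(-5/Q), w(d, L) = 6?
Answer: -24989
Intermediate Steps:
p(Z) = 2 + 119*Z (p(Z) = 2 + (-7*(-17))*Z = 2 + 119*Z)
f(Q) = 60 (f(Q) = ((((6 + 6)*Q)*(-5))*(-5/Q))/5 = (((12*Q)*(-5))*(-5/Q))/5 = ((-60*Q)*(-5/Q))/5 = (⅕)*300 = 60)
x(g, c) = 360 (x(g, c) = 0 + 6*60 = 0 + 360 = 360)
x(211, -41) - p(213) = 360 - (2 + 119*213) = 360 - (2 + 25347) = 360 - 1*25349 = 360 - 25349 = -24989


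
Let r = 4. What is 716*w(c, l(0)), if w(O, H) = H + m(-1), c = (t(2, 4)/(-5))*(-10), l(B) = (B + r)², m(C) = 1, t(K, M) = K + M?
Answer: 12172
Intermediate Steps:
l(B) = (4 + B)² (l(B) = (B + 4)² = (4 + B)²)
c = 12 (c = ((2 + 4)/(-5))*(-10) = (6*(-⅕))*(-10) = -6/5*(-10) = 12)
w(O, H) = 1 + H (w(O, H) = H + 1 = 1 + H)
716*w(c, l(0)) = 716*(1 + (4 + 0)²) = 716*(1 + 4²) = 716*(1 + 16) = 716*17 = 12172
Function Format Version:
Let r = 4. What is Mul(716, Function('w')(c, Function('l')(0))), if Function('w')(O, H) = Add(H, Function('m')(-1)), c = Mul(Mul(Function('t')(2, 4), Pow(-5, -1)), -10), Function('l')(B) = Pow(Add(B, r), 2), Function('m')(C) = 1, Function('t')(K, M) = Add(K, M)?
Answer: 12172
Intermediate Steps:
Function('l')(B) = Pow(Add(4, B), 2) (Function('l')(B) = Pow(Add(B, 4), 2) = Pow(Add(4, B), 2))
c = 12 (c = Mul(Mul(Add(2, 4), Pow(-5, -1)), -10) = Mul(Mul(6, Rational(-1, 5)), -10) = Mul(Rational(-6, 5), -10) = 12)
Function('w')(O, H) = Add(1, H) (Function('w')(O, H) = Add(H, 1) = Add(1, H))
Mul(716, Function('w')(c, Function('l')(0))) = Mul(716, Add(1, Pow(Add(4, 0), 2))) = Mul(716, Add(1, Pow(4, 2))) = Mul(716, Add(1, 16)) = Mul(716, 17) = 12172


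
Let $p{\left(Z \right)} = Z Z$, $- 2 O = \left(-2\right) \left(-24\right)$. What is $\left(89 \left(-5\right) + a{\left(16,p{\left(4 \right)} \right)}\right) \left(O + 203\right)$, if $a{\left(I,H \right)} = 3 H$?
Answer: $-71063$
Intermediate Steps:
$O = -24$ ($O = - \frac{\left(-2\right) \left(-24\right)}{2} = \left(- \frac{1}{2}\right) 48 = -24$)
$p{\left(Z \right)} = Z^{2}$
$\left(89 \left(-5\right) + a{\left(16,p{\left(4 \right)} \right)}\right) \left(O + 203\right) = \left(89 \left(-5\right) + 3 \cdot 4^{2}\right) \left(-24 + 203\right) = \left(-445 + 3 \cdot 16\right) 179 = \left(-445 + 48\right) 179 = \left(-397\right) 179 = -71063$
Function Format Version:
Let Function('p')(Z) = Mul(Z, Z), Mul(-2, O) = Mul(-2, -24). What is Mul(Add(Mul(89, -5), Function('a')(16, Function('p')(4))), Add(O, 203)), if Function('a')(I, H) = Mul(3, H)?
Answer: -71063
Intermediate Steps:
O = -24 (O = Mul(Rational(-1, 2), Mul(-2, -24)) = Mul(Rational(-1, 2), 48) = -24)
Function('p')(Z) = Pow(Z, 2)
Mul(Add(Mul(89, -5), Function('a')(16, Function('p')(4))), Add(O, 203)) = Mul(Add(Mul(89, -5), Mul(3, Pow(4, 2))), Add(-24, 203)) = Mul(Add(-445, Mul(3, 16)), 179) = Mul(Add(-445, 48), 179) = Mul(-397, 179) = -71063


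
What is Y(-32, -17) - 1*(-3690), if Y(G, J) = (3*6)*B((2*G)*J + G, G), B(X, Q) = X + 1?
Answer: 22716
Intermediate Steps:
B(X, Q) = 1 + X
Y(G, J) = 18 + 18*G + 36*G*J (Y(G, J) = (3*6)*(1 + ((2*G)*J + G)) = 18*(1 + (2*G*J + G)) = 18*(1 + (G + 2*G*J)) = 18*(1 + G + 2*G*J) = 18 + 18*G + 36*G*J)
Y(-32, -17) - 1*(-3690) = (18 + 18*(-32)*(1 + 2*(-17))) - 1*(-3690) = (18 + 18*(-32)*(1 - 34)) + 3690 = (18 + 18*(-32)*(-33)) + 3690 = (18 + 19008) + 3690 = 19026 + 3690 = 22716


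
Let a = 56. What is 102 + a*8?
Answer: 550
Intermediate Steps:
102 + a*8 = 102 + 56*8 = 102 + 448 = 550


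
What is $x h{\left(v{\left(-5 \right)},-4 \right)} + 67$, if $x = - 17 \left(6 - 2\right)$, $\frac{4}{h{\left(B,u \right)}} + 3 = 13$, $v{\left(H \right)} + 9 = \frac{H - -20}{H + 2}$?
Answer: $\frac{199}{5} \approx 39.8$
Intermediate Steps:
$v{\left(H \right)} = -9 + \frac{20 + H}{2 + H}$ ($v{\left(H \right)} = -9 + \frac{H - -20}{H + 2} = -9 + \frac{H + 20}{2 + H} = -9 + \frac{20 + H}{2 + H}$)
$h{\left(B,u \right)} = \frac{2}{5}$ ($h{\left(B,u \right)} = \frac{4}{-3 + 13} = \frac{4}{10} = 4 \cdot \frac{1}{10} = \frac{2}{5}$)
$x = -68$ ($x = \left(-17\right) 4 = -68$)
$x h{\left(v{\left(-5 \right)},-4 \right)} + 67 = \left(-68\right) \frac{2}{5} + 67 = - \frac{136}{5} + 67 = \frac{199}{5}$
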